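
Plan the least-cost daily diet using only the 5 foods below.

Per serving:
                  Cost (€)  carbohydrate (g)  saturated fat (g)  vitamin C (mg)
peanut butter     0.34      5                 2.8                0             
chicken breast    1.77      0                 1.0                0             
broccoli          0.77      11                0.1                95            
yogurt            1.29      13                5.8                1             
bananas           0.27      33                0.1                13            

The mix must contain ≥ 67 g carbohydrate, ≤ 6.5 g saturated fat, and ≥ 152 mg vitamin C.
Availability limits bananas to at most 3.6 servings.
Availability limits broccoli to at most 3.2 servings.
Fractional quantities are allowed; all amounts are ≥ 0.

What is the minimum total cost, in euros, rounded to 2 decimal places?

€1.49

Treat it as an LP. Let x1 = servings of peanut butter, x2 = servings of chicken breast, x3 = servings of broccoli, x4 = servings of yogurt, x5 = servings of bananas.
min 0.34x1 + 1.77x2 + 0.77x3 + 1.29x4 + 0.27x5 with:
  5x1 + 11x3 + 13x4 + 33x5 ≥ 67   (carbohydrate)
  2.8x1 + 1x2 + 0.1x3 + 5.8x4 + 0.1x5 ≤ 6.5   (saturated fat)
  95x3 + 1x4 + 13x5 ≥ 152   (vitamin C)
  x5 ≤ 3.6
  x3 ≤ 3.2
  x1, x2, x3, x4, x5 ≥ 0.
At the optimum only broccoli, bananas are positive (peanut butter, chicken breast, yogurt = 0). The carbohydrate and vitamin C requirements are met with equality.
Optimal quantities: broccoli = 1.385 servings, bananas = 1.569 servings.
Objective = 0.77·1.385 + 0.27·1.569 = 1.4901.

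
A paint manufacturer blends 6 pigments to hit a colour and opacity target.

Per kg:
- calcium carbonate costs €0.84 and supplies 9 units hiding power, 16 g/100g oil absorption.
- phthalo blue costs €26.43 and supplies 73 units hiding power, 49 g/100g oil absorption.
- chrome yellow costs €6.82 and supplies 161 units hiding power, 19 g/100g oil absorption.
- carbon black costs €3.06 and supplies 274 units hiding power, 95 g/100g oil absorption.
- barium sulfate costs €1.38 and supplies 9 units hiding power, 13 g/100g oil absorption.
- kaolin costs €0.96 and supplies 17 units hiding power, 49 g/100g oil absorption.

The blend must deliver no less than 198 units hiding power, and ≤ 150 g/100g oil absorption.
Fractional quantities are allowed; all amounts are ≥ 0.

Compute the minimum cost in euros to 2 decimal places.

€2.21

Let x1 = kg of calcium carbonate, x2 = kg of phthalo blue, x3 = kg of chrome yellow, x4 = kg of carbon black, x5 = kg of barium sulfate, x6 = kg of kaolin.
Minimize 0.84x1 + 26.43x2 + 6.82x3 + 3.06x4 + 1.38x5 + 0.96x6 with:
  9x1 + 73x2 + 161x3 + 274x4 + 9x5 + 17x6 ≥ 198   (hiding power)
  16x1 + 49x2 + 19x3 + 95x4 + 13x5 + 49x6 ≤ 150   (oil absorption)
  x1, x2, x3, x4, x5, x6 ≥ 0.
At the optimum only carbon black is positive (calcium carbonate, phthalo blue, chrome yellow, barium sulfate, kaolin = 0). The hiding power requirement is met with equality.
Optimal quantities: carbon black = 0.7226 kg.
Cost = 3.06·0.7226 = 2.2112.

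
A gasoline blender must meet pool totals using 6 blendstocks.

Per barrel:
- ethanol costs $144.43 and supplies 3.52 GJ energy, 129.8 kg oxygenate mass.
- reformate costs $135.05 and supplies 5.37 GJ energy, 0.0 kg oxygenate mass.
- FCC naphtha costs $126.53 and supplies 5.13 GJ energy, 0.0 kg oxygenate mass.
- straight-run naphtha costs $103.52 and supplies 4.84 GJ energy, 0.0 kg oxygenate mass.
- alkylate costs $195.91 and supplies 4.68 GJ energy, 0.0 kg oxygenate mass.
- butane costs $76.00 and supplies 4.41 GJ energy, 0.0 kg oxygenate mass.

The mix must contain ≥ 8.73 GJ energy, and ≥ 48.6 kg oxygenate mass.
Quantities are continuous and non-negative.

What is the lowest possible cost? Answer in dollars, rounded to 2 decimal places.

Treat it as an LP. Let x1 = barrels of ethanol, x2 = barrels of reformate, x3 = barrels of FCC naphtha, x4 = barrels of straight-run naphtha, x5 = barrels of alkylate, x6 = barrels of butane.
Minimize 144.43x1 + 135.05x2 + 126.53x3 + 103.52x4 + 195.91x5 + 76x6 s.t.:
  3.52x1 + 5.37x2 + 5.13x3 + 4.84x4 + 4.68x5 + 4.41x6 ≥ 8.73   (energy)
  129.8x1 ≥ 48.6   (oxygenate mass)
  x1, x2, x3, x4, x5, x6 ≥ 0.
At the optimum only ethanol, butane are positive (reformate, FCC naphtha, straight-run naphtha, alkylate = 0). Binding constraints: energy and oxygenate mass.
Optimal quantities: ethanol = 0.37442 barrels, butane = 1.6807 barrels.
Hence cost = 144.43·0.37442 + 76·1.6807 = $181.8107.

$181.81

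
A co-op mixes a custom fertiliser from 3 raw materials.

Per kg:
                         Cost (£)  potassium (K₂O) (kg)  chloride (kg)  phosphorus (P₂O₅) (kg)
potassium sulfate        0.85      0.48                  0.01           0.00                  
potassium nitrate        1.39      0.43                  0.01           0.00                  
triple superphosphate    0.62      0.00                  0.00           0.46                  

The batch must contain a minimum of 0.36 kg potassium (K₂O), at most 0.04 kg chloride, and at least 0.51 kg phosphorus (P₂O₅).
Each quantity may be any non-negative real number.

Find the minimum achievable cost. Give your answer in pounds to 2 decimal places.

£1.32

Set it up as a linear program. Let x1 = kg of potassium sulfate, x2 = kg of potassium nitrate, x3 = kg of triple superphosphate.
Minimize 0.85x1 + 1.39x2 + 0.62x3 subject to:
  0.48x1 + 0.43x2 ≥ 0.36   (potassium (K₂O))
  0.01x1 + 0.01x2 ≤ 0.04   (chloride)
  0.46x3 ≥ 0.51   (phosphorus (P₂O₅))
  x1, x2, x3 ≥ 0.
The cheapest feasible vertex uses only potassium sulfate, triple superphosphate; potassium nitrate is not used. There the potassium (K₂O) and phosphorus (P₂O₅) constraints are tight.
Solving gives x1 = 0.75, x3 = 1.1087.
Cost = 0.85·0.75 + 0.62·1.1087 = 1.3249.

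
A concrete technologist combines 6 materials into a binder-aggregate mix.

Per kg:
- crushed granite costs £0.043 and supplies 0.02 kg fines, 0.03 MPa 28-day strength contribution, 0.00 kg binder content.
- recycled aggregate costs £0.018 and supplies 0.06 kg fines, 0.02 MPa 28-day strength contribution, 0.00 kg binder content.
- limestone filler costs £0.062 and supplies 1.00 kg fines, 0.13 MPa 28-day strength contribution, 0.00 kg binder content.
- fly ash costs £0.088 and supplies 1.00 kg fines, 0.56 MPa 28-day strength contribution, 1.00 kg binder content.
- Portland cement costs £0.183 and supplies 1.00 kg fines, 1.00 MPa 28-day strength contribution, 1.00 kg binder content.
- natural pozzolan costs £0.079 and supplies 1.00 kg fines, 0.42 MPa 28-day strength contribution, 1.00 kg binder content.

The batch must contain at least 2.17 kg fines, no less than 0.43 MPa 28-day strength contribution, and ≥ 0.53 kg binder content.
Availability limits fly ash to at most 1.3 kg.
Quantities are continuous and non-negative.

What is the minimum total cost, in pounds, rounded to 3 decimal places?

Let x1 = kg of crushed granite, x2 = kg of recycled aggregate, x3 = kg of limestone filler, x4 = kg of fly ash, x5 = kg of Portland cement, x6 = kg of natural pozzolan.
min 0.043x1 + 0.018x2 + 0.062x3 + 0.088x4 + 0.183x5 + 0.079x6 subject to:
  0.02x1 + 0.06x2 + 1x3 + 1x4 + 1x5 + 1x6 ≥ 2.17   (fines)
  0.03x1 + 0.02x2 + 0.13x3 + 0.56x4 + 1x5 + 0.42x6 ≥ 0.43   (28-day strength contribution)
  1x4 + 1x5 + 1x6 ≥ 0.53   (binder content)
  x4 ≤ 1.3
  x1, x2, x3, x4, x5, x6 ≥ 0.
The optimal basis is {limestone filler, natural pozzolan}; crushed granite, recycled aggregate, fly ash, Portland cement drop out. Binding constraints: fines and binder content.
Optimal quantities: limestone filler = 1.64 kg, natural pozzolan = 0.53 kg.
Objective = 0.062·1.64 + 0.079·0.53 = 0.14355.

£0.144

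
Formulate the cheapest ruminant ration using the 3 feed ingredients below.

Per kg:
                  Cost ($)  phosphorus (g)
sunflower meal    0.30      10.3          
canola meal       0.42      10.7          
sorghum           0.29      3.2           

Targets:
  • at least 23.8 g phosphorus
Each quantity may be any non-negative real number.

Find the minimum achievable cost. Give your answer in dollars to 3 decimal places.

Let x1 = kg of sunflower meal, x2 = kg of canola meal, x3 = kg of sorghum.
Minimise 0.3x1 + 0.42x2 + 0.29x3 with:
  10.3x1 + 10.7x2 + 3.2x3 ≥ 23.8   (phosphorus)
  x1, x2, x3 ≥ 0.
The minimum-cost mix takes nothing from canola meal, sorghum — only sunflower meal. Binding constraint: phosphorus.
So sunflower meal = 2.311 kg.
Hence cost = 0.3·2.311 = $0.69330.

$0.693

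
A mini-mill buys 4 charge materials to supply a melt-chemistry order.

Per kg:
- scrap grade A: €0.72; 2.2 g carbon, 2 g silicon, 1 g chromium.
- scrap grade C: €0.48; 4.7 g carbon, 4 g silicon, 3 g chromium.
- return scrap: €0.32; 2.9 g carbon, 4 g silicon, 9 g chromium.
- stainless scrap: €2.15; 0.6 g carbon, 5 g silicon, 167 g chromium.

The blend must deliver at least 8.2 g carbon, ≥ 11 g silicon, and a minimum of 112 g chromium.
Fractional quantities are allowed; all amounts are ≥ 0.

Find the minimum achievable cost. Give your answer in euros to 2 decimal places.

Let x1 = kg of scrap grade A, x2 = kg of scrap grade C, x3 = kg of return scrap, x4 = kg of stainless scrap.
min 0.72x1 + 0.48x2 + 0.32x3 + 2.15x4 with:
  2.2x1 + 4.7x2 + 2.9x3 + 0.6x4 ≥ 8.2   (carbon)
  2x1 + 4x2 + 4x3 + 5x4 ≥ 11   (silicon)
  1x1 + 3x2 + 9x3 + 167x4 ≥ 112   (chromium)
  x1, x2, x3, x4 ≥ 0.
The optimal basis is {return scrap, stainless scrap}; scrap grade A, scrap grade C drop out. There the carbon and chromium constraints are tight.
Solving gives x3 = 2.719, x4 = 0.5241.
Total cost: 0.32·2.719 + 2.15·0.5241 = 1.9969.

€2.00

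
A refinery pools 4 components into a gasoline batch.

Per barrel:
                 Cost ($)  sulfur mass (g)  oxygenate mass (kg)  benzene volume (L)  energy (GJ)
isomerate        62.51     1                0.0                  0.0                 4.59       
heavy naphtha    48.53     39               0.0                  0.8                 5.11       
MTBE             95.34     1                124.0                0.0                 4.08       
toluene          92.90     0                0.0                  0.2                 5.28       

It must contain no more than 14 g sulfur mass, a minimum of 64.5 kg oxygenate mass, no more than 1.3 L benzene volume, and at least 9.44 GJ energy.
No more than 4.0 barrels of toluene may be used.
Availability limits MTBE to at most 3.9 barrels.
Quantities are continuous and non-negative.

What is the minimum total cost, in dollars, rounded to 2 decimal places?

Treat it as an LP. Let x1 = barrels of isomerate, x2 = barrels of heavy naphtha, x3 = barrels of MTBE, x4 = barrels of toluene.
Minimize 62.51x1 + 48.53x2 + 95.34x3 + 92.9x4 with:
  1x1 + 39x2 + 1x3 ≤ 14   (sulfur mass)
  124x3 ≥ 64.5   (oxygenate mass)
  0.8x2 + 0.2x4 ≤ 1.3   (benzene volume)
  4.59x1 + 5.11x2 + 4.08x3 + 5.28x4 ≥ 9.44   (energy)
  x4 ≤ 4
  x3 ≤ 3.9
  x1, x2, x3, x4 ≥ 0.
The cheapest feasible vertex uses only isomerate, heavy naphtha, MTBE; toluene is not used. The sulfur mass, oxygenate mass, energy requirements are met with equality.
Solving gives x1 = 1.245, x2 = 0.3137, x3 = 0.5202.
Hence cost = 62.51·1.245 + 48.53·0.3137 + 95.34·0.5202 = $142.6447.

$142.64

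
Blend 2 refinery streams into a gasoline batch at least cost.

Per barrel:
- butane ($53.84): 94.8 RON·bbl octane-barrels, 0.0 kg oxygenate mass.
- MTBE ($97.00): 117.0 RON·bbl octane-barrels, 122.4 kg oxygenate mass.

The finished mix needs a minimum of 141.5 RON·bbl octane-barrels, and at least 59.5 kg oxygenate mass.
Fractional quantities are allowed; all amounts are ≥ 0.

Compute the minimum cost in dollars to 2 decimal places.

$95.21

Let x1 = barrels of butane, x2 = barrels of MTBE.
Minimise 53.84x1 + 97x2 with:
  94.8x1 + 117x2 ≥ 141.5   (octane-barrels)
  122.4x2 ≥ 59.5   (oxygenate mass)
  x1, x2 ≥ 0.
Both inputs are positive at the optimum. There the octane-barrels and oxygenate mass constraints are tight.
So butane = 0.8927 barrels, MTBE = 0.4861 barrels.
Hence cost = 53.84·0.8927 + 97·0.4861 = $95.2147.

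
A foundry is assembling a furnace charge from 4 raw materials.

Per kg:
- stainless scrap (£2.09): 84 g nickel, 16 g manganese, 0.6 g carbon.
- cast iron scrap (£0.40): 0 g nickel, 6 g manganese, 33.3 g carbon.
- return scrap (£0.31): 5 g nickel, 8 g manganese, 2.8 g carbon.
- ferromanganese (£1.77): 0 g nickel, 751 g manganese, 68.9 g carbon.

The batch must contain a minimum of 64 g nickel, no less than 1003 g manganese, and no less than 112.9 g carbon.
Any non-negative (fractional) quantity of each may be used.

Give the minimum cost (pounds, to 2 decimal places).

£4.18

Let x1 = kg of stainless scrap, x2 = kg of cast iron scrap, x3 = kg of return scrap, x4 = kg of ferromanganese.
Minimise 2.09x1 + 0.4x2 + 0.31x3 + 1.77x4 s.t.:
  84x1 + 5x3 ≥ 64   (nickel)
  16x1 + 6x2 + 8x3 + 751x4 ≥ 1003   (manganese)
  0.6x1 + 33.3x2 + 2.8x3 + 68.9x4 ≥ 112.9   (carbon)
  x1, x2, x3, x4 ≥ 0.
The minimum-cost mix takes nothing from return scrap — only stainless scrap, cast iron scrap, ferromanganese. Binding constraints: nickel, manganese, carbon.
So stainless scrap = 0.7619 kg, cast iron scrap = 0.6578 kg, ferromanganese = 1.314 kg.
Cost = 2.09·0.7619 + 0.4·0.6578 + 1.77·1.314 = 4.1813.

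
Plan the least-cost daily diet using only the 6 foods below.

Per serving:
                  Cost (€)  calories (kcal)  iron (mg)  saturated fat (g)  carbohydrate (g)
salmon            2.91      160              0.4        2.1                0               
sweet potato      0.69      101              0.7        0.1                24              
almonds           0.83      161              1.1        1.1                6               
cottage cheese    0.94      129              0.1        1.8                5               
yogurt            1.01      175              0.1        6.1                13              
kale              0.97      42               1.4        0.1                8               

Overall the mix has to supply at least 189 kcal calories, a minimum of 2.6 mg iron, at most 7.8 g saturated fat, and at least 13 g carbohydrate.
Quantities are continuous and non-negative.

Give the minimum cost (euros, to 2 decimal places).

€1.86

Let x1 = servings of salmon, x2 = servings of sweet potato, x3 = servings of almonds, x4 = servings of cottage cheese, x5 = servings of yogurt, x6 = servings of kale.
min 2.91x1 + 0.69x2 + 0.83x3 + 0.94x4 + 1.01x5 + 0.97x6 with:
  160x1 + 101x2 + 161x3 + 129x4 + 175x5 + 42x6 ≥ 189   (calories)
  0.4x1 + 0.7x2 + 1.1x3 + 0.1x4 + 0.1x5 + 1.4x6 ≥ 2.6   (iron)
  2.1x1 + 0.1x2 + 1.1x3 + 1.8x4 + 6.1x5 + 0.1x6 ≤ 7.8   (saturated fat)
  24x2 + 6x3 + 5x4 + 13x5 + 8x6 ≥ 13   (carbohydrate)
  x1, x2, x3, x4, x5, x6 ≥ 0.
The minimum-cost mix takes nothing from salmon, sweet potato, cottage cheese, yogurt — only almonds, kale. There the calories and iron constraints are tight.
That vertex is x3 = 0.8672, x6 = 1.176.
Hence cost = 0.83·0.8672 + 0.97·1.176 = €1.8605.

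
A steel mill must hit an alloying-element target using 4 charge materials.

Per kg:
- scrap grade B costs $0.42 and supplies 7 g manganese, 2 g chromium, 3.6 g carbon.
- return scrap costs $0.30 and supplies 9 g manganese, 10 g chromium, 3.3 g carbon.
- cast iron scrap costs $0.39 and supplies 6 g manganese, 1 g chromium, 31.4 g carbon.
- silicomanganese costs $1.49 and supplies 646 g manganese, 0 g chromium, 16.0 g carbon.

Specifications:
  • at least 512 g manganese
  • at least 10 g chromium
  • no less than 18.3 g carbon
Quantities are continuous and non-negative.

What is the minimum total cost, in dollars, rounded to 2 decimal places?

$1.49

Set it up as a linear program. Let x1 = kg of scrap grade B, x2 = kg of return scrap, x3 = kg of cast iron scrap, x4 = kg of silicomanganese.
Minimize 0.42x1 + 0.3x2 + 0.39x3 + 1.49x4 s.t.:
  7x1 + 9x2 + 6x3 + 646x4 ≥ 512   (manganese)
  2x1 + 10x2 + 1x3 ≥ 10   (chromium)
  3.6x1 + 3.3x2 + 31.4x3 + 16x4 ≥ 18.3   (carbon)
  x1, x2, x3, x4 ≥ 0.
The minimum-cost mix takes nothing from scrap grade B — only return scrap, cast iron scrap, silicomanganese. Binding constraints: manganese, chromium, carbon.
Optimal quantities: return scrap = 0.9918 kg, cast iron scrap = 0.08214 kg, silicomanganese = 0.778 kg.
Total cost: 0.3·0.9918 + 0.39·0.08214 + 1.49·0.778 = 1.4888.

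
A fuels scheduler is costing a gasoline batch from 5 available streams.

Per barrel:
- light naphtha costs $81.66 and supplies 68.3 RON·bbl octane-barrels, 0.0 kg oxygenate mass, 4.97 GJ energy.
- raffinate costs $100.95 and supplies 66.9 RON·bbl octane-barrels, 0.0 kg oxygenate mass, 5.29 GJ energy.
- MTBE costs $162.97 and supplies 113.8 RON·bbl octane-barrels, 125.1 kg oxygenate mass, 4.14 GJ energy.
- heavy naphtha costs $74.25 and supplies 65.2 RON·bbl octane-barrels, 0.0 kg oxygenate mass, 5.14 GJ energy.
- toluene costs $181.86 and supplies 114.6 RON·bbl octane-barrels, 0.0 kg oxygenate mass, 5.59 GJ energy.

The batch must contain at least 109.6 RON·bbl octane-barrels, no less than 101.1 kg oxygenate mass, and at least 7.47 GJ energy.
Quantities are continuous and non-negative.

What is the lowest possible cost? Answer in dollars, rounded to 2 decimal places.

$191.28

Treat it as an LP. Let x1 = barrels of light naphtha, x2 = barrels of raffinate, x3 = barrels of MTBE, x4 = barrels of heavy naphtha, x5 = barrels of toluene.
Minimise 81.66x1 + 100.95x2 + 162.97x3 + 74.25x4 + 181.86x5 subject to:
  68.3x1 + 66.9x2 + 113.8x3 + 65.2x4 + 114.6x5 ≥ 109.6   (octane-barrels)
  125.1x3 ≥ 101.1   (oxygenate mass)
  4.97x1 + 5.29x2 + 4.14x3 + 5.14x4 + 5.59x5 ≥ 7.47   (energy)
  x1, x2, x3, x4, x5 ≥ 0.
The optimal basis is {MTBE, heavy naphtha}; light naphtha, raffinate, toluene drop out. There the oxygenate mass and energy constraints are tight.
That vertex is x3 = 0.80815, x4 = 0.80238.
Total cost: 162.97·0.80815 + 74.25·0.80238 = 191.2809.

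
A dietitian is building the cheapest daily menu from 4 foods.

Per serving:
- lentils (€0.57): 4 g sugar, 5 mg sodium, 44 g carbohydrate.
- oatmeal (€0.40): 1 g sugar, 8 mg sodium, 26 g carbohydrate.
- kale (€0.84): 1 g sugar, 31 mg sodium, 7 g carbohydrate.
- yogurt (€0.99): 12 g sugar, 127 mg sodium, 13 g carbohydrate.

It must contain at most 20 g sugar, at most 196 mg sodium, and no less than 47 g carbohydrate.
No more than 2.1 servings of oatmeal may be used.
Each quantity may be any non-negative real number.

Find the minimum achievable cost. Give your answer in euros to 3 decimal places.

Treat it as an LP. Let x1 = servings of lentils, x2 = servings of oatmeal, x3 = servings of kale, x4 = servings of yogurt.
Minimize 0.57x1 + 0.4x2 + 0.84x3 + 0.99x4 with:
  4x1 + 1x2 + 1x3 + 12x4 ≤ 20   (sugar)
  5x1 + 8x2 + 31x3 + 127x4 ≤ 196   (sodium)
  44x1 + 26x2 + 7x3 + 13x4 ≥ 47   (carbohydrate)
  x2 ≤ 2.1
  x1, x2, x3, x4 ≥ 0.
The optimal basis is {lentils}; oatmeal, kale, yogurt drop out. The carbohydrate requirement is met with equality.
So lentils = 1.068 servings.
Cost = 0.57·1.068 = 0.60876.

€0.609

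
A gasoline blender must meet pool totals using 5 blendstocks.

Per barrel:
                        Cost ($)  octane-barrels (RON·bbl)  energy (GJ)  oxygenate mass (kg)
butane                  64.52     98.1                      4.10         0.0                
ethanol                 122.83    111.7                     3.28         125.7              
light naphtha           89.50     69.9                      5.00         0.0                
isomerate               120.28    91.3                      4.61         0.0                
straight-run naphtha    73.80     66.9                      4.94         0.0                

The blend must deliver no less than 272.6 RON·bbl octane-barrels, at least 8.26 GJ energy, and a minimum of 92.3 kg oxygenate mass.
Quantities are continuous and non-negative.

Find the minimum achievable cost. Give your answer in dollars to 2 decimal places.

$215.54

This is a linear program. Let x1 = barrels of butane, x2 = barrels of ethanol, x3 = barrels of light naphtha, x4 = barrels of isomerate, x5 = barrels of straight-run naphtha.
Minimise 64.52x1 + 122.83x2 + 89.5x3 + 120.28x4 + 73.8x5 s.t.:
  98.1x1 + 111.7x2 + 69.9x3 + 91.3x4 + 66.9x5 ≥ 272.6   (octane-barrels)
  4.1x1 + 3.28x2 + 5x3 + 4.61x4 + 4.94x5 ≥ 8.26   (energy)
  125.7x2 ≥ 92.3   (oxygenate mass)
  x1, x2, x3, x4, x5 ≥ 0.
The cheapest feasible vertex uses only butane, ethanol; light naphtha, isomerate, straight-run naphtha are not used. There the octane-barrels and oxygenate mass constraints are tight.
Solving gives x1 = 1.9427, x2 = 0.73429.
Hence cost = 64.52·1.9427 + 122.83·0.73429 = $215.5358.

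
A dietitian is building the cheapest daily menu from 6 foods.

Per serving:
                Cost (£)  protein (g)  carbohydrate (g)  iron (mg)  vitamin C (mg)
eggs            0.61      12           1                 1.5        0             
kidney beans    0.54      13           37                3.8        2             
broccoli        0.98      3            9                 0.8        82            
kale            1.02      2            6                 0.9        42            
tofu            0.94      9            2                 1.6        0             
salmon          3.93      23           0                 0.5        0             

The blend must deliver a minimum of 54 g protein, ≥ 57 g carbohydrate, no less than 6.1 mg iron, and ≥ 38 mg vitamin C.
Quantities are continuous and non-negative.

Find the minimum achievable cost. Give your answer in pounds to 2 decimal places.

£2.55

This is a linear program. Let x1 = servings of eggs, x2 = servings of kidney beans, x3 = servings of broccoli, x4 = servings of kale, x5 = servings of tofu, x6 = servings of salmon.
min 0.61x1 + 0.54x2 + 0.98x3 + 1.02x4 + 0.94x5 + 3.93x6 s.t.:
  12x1 + 13x2 + 3x3 + 2x4 + 9x5 + 23x6 ≥ 54   (protein)
  1x1 + 37x2 + 9x3 + 6x4 + 2x5 ≥ 57   (carbohydrate)
  1.5x1 + 3.8x2 + 0.8x3 + 0.9x4 + 1.6x5 + 0.5x6 ≥ 6.1   (iron)
  2x2 + 82x3 + 42x4 ≥ 38   (vitamin C)
  x1, x2, x3, x4, x5, x6 ≥ 0.
The minimum-cost mix takes nothing from eggs, kale, tofu, salmon — only kidney beans, broccoli. Binding constraints: protein and vitamin C.
Optimal quantities: kidney beans = 4.07 servings, broccoli = 0.3642 servings.
Objective = 0.54·4.07 + 0.98·0.3642 = 2.5547.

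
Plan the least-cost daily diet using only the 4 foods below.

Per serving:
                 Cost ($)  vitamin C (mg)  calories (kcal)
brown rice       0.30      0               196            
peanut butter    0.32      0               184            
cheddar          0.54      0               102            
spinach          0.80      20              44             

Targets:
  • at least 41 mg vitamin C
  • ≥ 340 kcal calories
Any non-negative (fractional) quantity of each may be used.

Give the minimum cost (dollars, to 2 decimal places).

$2.02

Let x1 = servings of brown rice, x2 = servings of peanut butter, x3 = servings of cheddar, x4 = servings of spinach.
min 0.3x1 + 0.32x2 + 0.54x3 + 0.8x4 with:
  20x4 ≥ 41   (vitamin C)
  196x1 + 184x2 + 102x3 + 44x4 ≥ 340   (calories)
  x1, x2, x3, x4 ≥ 0.
The cheapest feasible vertex uses only brown rice, spinach; peanut butter, cheddar are not used. There the vitamin C and calories constraints are tight.
That vertex is x1 = 1.274, x4 = 2.05.
Hence cost = 0.3·1.274 + 0.8·2.05 = $2.0222.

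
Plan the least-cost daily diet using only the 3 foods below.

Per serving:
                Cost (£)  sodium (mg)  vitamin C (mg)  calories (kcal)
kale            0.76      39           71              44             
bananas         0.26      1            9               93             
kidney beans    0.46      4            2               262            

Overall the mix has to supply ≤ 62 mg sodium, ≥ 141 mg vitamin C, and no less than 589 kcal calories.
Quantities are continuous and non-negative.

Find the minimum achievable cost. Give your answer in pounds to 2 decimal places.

£2.42

Let x1 = servings of kale, x2 = servings of bananas, x3 = servings of kidney beans.
Minimize 0.76x1 + 0.26x2 + 0.46x3 subject to:
  39x1 + 1x2 + 4x3 ≤ 62   (sodium)
  71x1 + 9x2 + 2x3 ≥ 141   (vitamin C)
  44x1 + 93x2 + 262x3 ≥ 589   (calories)
  x1, x2, x3 ≥ 0.
All 3 inputs are positive at the optimum. There the sodium, vitamin C, calories constraints are tight.
That vertex is x1 = 1.43, x2 = 4.278, x3 = 0.4895.
Total cost: 0.76·1.43 + 0.26·4.278 + 0.46·0.4895 = 2.4243.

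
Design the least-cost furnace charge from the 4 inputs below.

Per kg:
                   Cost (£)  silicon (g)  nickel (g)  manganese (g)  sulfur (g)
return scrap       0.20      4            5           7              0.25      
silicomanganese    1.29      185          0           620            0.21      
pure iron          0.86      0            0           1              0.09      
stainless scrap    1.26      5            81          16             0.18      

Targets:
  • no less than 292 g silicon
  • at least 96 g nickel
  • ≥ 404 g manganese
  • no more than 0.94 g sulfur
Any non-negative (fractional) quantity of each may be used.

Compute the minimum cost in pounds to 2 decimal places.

£3.49

Let x1 = kg of return scrap, x2 = kg of silicomanganese, x3 = kg of pure iron, x4 = kg of stainless scrap.
Minimise 0.2x1 + 1.29x2 + 0.86x3 + 1.26x4 with:
  4x1 + 185x2 + 5x4 ≥ 292   (silicon)
  5x1 + 81x4 ≥ 96   (nickel)
  7x1 + 620x2 + 1x3 + 16x4 ≥ 404   (manganese)
  0.25x1 + 0.21x2 + 0.09x3 + 0.18x4 ≤ 0.94   (sulfur)
  x1, x2, x3, x4 ≥ 0.
The minimum-cost mix takes nothing from return scrap, pure iron — only silicomanganese, stainless scrap. The silicon and nickel requirements are met with equality.
That vertex is x2 = 1.546, x4 = 1.185.
Cost = 1.29·1.546 + 1.26·1.185 = 3.4874.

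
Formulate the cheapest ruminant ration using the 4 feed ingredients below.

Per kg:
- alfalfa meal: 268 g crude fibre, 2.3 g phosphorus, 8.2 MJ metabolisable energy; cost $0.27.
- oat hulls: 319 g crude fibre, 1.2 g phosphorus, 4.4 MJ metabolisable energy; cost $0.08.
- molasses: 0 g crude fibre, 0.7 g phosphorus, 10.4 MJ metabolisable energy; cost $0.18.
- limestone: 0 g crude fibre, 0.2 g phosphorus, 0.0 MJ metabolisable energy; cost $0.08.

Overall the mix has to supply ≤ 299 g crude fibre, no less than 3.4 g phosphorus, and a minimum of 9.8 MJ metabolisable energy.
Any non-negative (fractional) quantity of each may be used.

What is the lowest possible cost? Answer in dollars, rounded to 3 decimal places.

$0.516

Treat it as an LP. Let x1 = kg of alfalfa meal, x2 = kg of oat hulls, x3 = kg of molasses, x4 = kg of limestone.
min 0.27x1 + 0.08x2 + 0.18x3 + 0.08x4 subject to:
  268x1 + 319x2 ≤ 299   (crude fibre)
  2.3x1 + 1.2x2 + 0.7x3 + 0.2x4 ≥ 3.4   (phosphorus)
  8.2x1 + 4.4x2 + 10.4x3 ≥ 9.8   (metabolisable energy)
  x1, x2, x3, x4 ≥ 0.
At the optimum only alfalfa meal, molasses are positive (oat hulls, limestone = 0). There the crude fibre and phosphorus constraints are tight.
So alfalfa meal = 1.116 kg, molasses = 1.191 kg.
Hence cost = 0.27·1.116 + 0.18·1.191 = $0.51570.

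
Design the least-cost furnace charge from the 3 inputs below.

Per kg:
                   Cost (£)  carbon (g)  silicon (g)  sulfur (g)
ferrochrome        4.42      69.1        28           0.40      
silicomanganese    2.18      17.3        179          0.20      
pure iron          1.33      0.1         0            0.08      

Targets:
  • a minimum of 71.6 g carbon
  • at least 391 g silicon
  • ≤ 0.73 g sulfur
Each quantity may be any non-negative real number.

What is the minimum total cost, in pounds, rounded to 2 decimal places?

£6.84

Let x1 = kg of ferrochrome, x2 = kg of silicomanganese, x3 = kg of pure iron.
Minimize 4.42x1 + 2.18x2 + 1.33x3 subject to:
  69.1x1 + 17.3x2 + 0.1x3 ≥ 71.6   (carbon)
  28x1 + 179x2 ≥ 391   (silicon)
  0.4x1 + 0.2x2 + 0.08x3 ≤ 0.73   (sulfur)
  x1, x2, x3 ≥ 0.
The optimal basis is {ferrochrome, silicomanganese}; pure iron drops out. There the carbon and silicon constraints are tight.
Optimal quantities: ferrochrome = 0.5092 kg, silicomanganese = 2.105 kg.
Objective = 4.42·0.5092 + 2.18·2.105 = 6.8396.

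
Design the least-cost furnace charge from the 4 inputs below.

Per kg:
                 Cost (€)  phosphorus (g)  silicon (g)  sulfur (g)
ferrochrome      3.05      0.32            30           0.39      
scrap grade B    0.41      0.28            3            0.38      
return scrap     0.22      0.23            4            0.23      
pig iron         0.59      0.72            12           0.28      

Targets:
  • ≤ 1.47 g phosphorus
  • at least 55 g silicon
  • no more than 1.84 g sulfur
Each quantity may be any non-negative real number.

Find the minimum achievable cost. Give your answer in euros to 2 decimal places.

Let x1 = kg of ferrochrome, x2 = kg of scrap grade B, x3 = kg of return scrap, x4 = kg of pig iron.
Minimize 3.05x1 + 0.41x2 + 0.22x3 + 0.59x4 with:
  0.32x1 + 0.28x2 + 0.23x3 + 0.72x4 ≤ 1.47   (phosphorus)
  30x1 + 3x2 + 4x3 + 12x4 ≥ 55   (silicon)
  0.39x1 + 0.38x2 + 0.23x3 + 0.28x4 ≤ 1.84   (sulfur)
  x1, x2, x3, x4 ≥ 0.
The minimum-cost mix takes nothing from scrap grade B, return scrap — only ferrochrome, pig iron. Binding constraints: phosphorus and silicon.
That vertex is x1 = 1.236, x4 = 1.492.
Cost = 3.05·1.236 + 0.59·1.492 = 4.6501.

€4.65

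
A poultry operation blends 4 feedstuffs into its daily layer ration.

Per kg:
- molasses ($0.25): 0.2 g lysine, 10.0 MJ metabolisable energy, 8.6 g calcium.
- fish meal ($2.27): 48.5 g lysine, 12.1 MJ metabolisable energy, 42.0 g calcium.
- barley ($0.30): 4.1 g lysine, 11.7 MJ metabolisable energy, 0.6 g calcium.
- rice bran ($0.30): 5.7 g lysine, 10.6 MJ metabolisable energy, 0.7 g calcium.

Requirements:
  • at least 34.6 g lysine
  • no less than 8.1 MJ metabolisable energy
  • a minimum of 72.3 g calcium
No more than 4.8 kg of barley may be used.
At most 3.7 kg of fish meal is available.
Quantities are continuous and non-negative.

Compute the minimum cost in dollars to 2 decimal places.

Let x1 = kg of molasses, x2 = kg of fish meal, x3 = kg of barley, x4 = kg of rice bran.
Minimize 0.25x1 + 2.27x2 + 0.3x3 + 0.3x4 subject to:
  0.2x1 + 48.5x2 + 4.1x3 + 5.7x4 ≥ 34.6   (lysine)
  10x1 + 12.1x2 + 11.7x3 + 10.6x4 ≥ 8.1   (metabolisable energy)
  8.6x1 + 42x2 + 0.6x3 + 0.7x4 ≥ 72.3   (calcium)
  x3 ≤ 4.8
  x2 ≤ 3.7
  x1, x2, x3, x4 ≥ 0.
The optimal basis is {molasses, fish meal}; barley, rice bran drop out. There the lysine and calcium constraints are tight.
Solving gives x1 = 5.024, x2 = 0.6927.
Hence cost = 0.25·5.024 + 2.27·0.6927 = $2.8284.

$2.83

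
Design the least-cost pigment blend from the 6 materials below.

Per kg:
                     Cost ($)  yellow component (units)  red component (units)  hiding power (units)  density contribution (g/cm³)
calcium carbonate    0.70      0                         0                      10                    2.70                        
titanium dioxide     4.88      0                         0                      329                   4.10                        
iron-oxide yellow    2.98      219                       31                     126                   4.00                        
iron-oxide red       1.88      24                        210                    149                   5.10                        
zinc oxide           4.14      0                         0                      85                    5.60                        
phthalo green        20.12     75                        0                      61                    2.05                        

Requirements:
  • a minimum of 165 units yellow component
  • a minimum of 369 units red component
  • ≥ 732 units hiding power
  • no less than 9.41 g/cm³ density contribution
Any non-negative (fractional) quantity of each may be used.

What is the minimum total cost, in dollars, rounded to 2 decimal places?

$9.57

Set it up as a linear program. Let x1 = kg of calcium carbonate, x2 = kg of titanium dioxide, x3 = kg of iron-oxide yellow, x4 = kg of iron-oxide red, x5 = kg of zinc oxide, x6 = kg of phthalo green.
Minimise 0.7x1 + 4.88x2 + 2.98x3 + 1.88x4 + 4.14x5 + 20.12x6 with:
  219x3 + 24x4 + 75x6 ≥ 165   (yellow component)
  31x3 + 210x4 ≥ 369   (red component)
  10x1 + 329x2 + 126x3 + 149x4 + 85x5 + 61x6 ≥ 732   (hiding power)
  2.7x1 + 4.1x2 + 4x3 + 5.1x4 + 5.6x5 + 2.05x6 ≥ 9.41   (density contribution)
  x1, x2, x3, x4, x5, x6 ≥ 0.
The optimal basis is {iron-oxide yellow, iron-oxide red}; calcium carbonate, titanium dioxide, zinc oxide, phthalo green drop out. Binding constraints: yellow component and hiding power.
So iron-oxide yellow = 0.237 kg, iron-oxide red = 4.7123 kg.
Total cost: 2.98·0.237 + 1.88·4.7123 = 9.5654.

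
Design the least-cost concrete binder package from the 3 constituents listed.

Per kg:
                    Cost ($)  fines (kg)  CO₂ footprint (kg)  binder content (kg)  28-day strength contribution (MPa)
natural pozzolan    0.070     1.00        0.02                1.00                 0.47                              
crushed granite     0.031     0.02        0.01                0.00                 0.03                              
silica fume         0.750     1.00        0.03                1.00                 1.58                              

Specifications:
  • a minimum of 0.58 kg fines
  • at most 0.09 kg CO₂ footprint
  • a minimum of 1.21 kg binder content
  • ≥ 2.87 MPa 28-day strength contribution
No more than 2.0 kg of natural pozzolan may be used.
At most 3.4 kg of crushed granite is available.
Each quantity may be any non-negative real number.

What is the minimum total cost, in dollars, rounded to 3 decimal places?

Let x1 = kg of natural pozzolan, x2 = kg of crushed granite, x3 = kg of silica fume.
Minimise 0.07x1 + 0.031x2 + 0.75x3 subject to:
  1x1 + 0.02x2 + 1x3 ≥ 0.58   (fines)
  0.02x1 + 0.01x2 + 0.03x3 ≤ 0.09   (CO₂ footprint)
  1x1 + 1x3 ≥ 1.21   (binder content)
  0.47x1 + 0.03x2 + 1.58x3 ≥ 2.87   (28-day strength contribution)
  x1 ≤ 2
  x2 ≤ 3.4
  x1, x2, x3 ≥ 0.
The optimal basis is {natural pozzolan, silica fume}; crushed granite drops out. Binding constraints: 28-day strength contribution and the natural pozzolan cap.
That vertex is x1 = 2, x3 = 1.2215.
Objective = 0.07·2 + 0.75·1.2215 = 1.05613.

$1.056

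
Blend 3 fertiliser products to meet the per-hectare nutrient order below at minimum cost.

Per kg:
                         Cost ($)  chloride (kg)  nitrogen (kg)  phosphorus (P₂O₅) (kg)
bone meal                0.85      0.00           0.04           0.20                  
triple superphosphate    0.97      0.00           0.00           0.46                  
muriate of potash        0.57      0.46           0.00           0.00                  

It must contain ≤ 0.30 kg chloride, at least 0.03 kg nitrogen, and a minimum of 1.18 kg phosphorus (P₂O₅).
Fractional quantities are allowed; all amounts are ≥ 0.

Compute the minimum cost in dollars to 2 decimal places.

This is a linear program. Let x1 = kg of bone meal, x2 = kg of triple superphosphate, x3 = kg of muriate of potash.
Minimise 0.85x1 + 0.97x2 + 0.57x3 subject to:
  0.46x3 ≤ 0.3   (chloride)
  0.04x1 ≥ 0.03   (nitrogen)
  0.2x1 + 0.46x2 ≥ 1.18   (phosphorus (P₂O₅))
  x1, x2, x3 ≥ 0.
The cheapest feasible vertex uses only bone meal, triple superphosphate; muriate of potash is not used. Binding constraints: nitrogen and phosphorus (P₂O₅).
Solving gives x1 = 0.75, x2 = 2.239.
Hence cost = 0.85·0.75 + 0.97·2.239 = $2.8093.

$2.81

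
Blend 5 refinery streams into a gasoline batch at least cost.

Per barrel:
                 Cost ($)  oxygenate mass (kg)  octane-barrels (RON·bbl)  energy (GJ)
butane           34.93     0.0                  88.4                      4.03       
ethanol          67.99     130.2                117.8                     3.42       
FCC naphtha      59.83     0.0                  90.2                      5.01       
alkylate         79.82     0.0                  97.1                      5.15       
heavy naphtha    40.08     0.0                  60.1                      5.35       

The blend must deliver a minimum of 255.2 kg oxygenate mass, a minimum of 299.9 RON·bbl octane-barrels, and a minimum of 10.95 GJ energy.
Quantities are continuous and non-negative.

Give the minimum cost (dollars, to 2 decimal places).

$167.42

This is a linear program. Let x1 = barrels of butane, x2 = barrels of ethanol, x3 = barrels of FCC naphtha, x4 = barrels of alkylate, x5 = barrels of heavy naphtha.
min 34.93x1 + 67.99x2 + 59.83x3 + 79.82x4 + 40.08x5 subject to:
  130.2x2 ≥ 255.2   (oxygenate mass)
  88.4x1 + 117.8x2 + 90.2x3 + 97.1x4 + 60.1x5 ≥ 299.9   (octane-barrels)
  4.03x1 + 3.42x2 + 5.01x3 + 5.15x4 + 5.35x5 ≥ 10.95   (energy)
  x1, x2, x3, x4, x5 ≥ 0.
The optimal basis is {butane, ethanol, heavy naphtha}; FCC naphtha, alkylate drop out. The oxygenate mass, octane-barrels, energy requirements are met with equality.
Solving gives x1 = 0.49388, x2 = 1.9601, x5 = 0.42173.
Hence cost = 34.93·0.49388 + 67.99·1.9601 + 40.08·0.42173 = $167.4214.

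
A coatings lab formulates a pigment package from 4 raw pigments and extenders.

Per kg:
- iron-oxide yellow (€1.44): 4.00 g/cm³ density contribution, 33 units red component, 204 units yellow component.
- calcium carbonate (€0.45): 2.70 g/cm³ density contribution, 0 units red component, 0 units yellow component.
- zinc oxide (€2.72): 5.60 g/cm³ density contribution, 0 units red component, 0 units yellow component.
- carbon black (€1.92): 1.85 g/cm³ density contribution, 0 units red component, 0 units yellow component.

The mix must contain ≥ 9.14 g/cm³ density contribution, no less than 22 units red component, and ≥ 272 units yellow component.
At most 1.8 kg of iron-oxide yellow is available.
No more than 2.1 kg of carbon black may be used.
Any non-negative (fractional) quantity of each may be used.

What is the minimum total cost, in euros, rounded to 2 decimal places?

Set it up as a linear program. Let x1 = kg of iron-oxide yellow, x2 = kg of calcium carbonate, x3 = kg of zinc oxide, x4 = kg of carbon black.
Minimise 1.44x1 + 0.45x2 + 2.72x3 + 1.92x4 with:
  4x1 + 2.7x2 + 5.6x3 + 1.85x4 ≥ 9.14   (density contribution)
  33x1 ≥ 22   (red component)
  204x1 ≥ 272   (yellow component)
  x1 ≤ 1.8
  x4 ≤ 2.1
  x1, x2, x3, x4 ≥ 0.
The optimal basis is {iron-oxide yellow, calcium carbonate}; zinc oxide, carbon black drop out. There the density contribution and yellow component constraints are tight.
Solving gives x1 = 1.333, x2 = 1.41.
Total cost: 1.44·1.333 + 0.45·1.41 = 2.5540.

€2.55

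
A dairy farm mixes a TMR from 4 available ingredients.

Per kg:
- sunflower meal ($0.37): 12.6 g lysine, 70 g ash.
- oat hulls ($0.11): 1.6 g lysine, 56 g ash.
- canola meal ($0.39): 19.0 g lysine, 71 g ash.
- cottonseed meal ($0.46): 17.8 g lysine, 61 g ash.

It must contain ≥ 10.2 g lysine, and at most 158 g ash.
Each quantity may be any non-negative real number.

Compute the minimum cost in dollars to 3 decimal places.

$0.209

Let x1 = kg of sunflower meal, x2 = kg of oat hulls, x3 = kg of canola meal, x4 = kg of cottonseed meal.
Minimize 0.37x1 + 0.11x2 + 0.39x3 + 0.46x4 with:
  12.6x1 + 1.6x2 + 19x3 + 17.8x4 ≥ 10.2   (lysine)
  70x1 + 56x2 + 71x3 + 61x4 ≤ 158   (ash)
  x1, x2, x3, x4 ≥ 0.
The optimal basis is {canola meal}; sunflower meal, oat hulls, cottonseed meal drop out. The lysine requirement is met with equality.
Optimal quantities: canola meal = 0.5368 kg.
Cost = 0.39·0.5368 = 0.20935.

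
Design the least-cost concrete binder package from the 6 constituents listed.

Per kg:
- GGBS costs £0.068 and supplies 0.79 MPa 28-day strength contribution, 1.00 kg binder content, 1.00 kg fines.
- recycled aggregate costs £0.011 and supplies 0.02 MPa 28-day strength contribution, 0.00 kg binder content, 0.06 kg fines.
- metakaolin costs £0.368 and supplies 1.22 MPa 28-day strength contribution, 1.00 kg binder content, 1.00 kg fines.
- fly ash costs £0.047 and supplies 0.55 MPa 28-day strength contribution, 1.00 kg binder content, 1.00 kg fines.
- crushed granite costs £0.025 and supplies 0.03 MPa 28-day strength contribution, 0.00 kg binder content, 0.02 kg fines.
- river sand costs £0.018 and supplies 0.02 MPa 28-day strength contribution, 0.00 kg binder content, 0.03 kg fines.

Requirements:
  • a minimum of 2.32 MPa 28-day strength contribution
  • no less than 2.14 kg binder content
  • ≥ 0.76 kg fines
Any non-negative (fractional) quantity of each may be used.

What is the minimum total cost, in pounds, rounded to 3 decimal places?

£0.198

Let x1 = kg of GGBS, x2 = kg of recycled aggregate, x3 = kg of metakaolin, x4 = kg of fly ash, x5 = kg of crushed granite, x6 = kg of river sand.
min 0.068x1 + 0.011x2 + 0.368x3 + 0.047x4 + 0.025x5 + 0.018x6 with:
  0.79x1 + 0.02x2 + 1.22x3 + 0.55x4 + 0.03x5 + 0.02x6 ≥ 2.32   (28-day strength contribution)
  1x1 + 1x3 + 1x4 ≥ 2.14   (binder content)
  1x1 + 0.06x2 + 1x3 + 1x4 + 0.02x5 + 0.03x6 ≥ 0.76   (fines)
  x1, x2, x3, x4, x5, x6 ≥ 0.
At the optimum only fly ash is positive (GGBS, recycled aggregate, metakaolin, crushed granite, river sand = 0). The 28-day strength contribution requirement is met with equality.
Optimal quantities: fly ash = 4.218 kg.
Hence cost = 0.047·4.218 = £0.19825.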